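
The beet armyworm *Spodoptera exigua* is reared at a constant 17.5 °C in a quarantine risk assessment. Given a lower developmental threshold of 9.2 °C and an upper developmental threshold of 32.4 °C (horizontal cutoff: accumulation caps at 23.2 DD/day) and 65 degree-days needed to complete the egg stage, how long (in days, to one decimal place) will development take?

Daily accumulation = 17.5 − 9.2 = 8.3 DD/day.
Duration = 65 / 8.3 = 7.831 ≈ 7.8 days.

7.8 days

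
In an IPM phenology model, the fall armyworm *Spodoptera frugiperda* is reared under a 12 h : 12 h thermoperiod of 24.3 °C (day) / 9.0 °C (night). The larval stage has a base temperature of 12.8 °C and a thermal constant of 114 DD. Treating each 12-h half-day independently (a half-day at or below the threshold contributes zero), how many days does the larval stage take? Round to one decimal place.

19.8 days

Day half: max(0, 24.3 − 12.8) × 0.5 = 11.5 × 0.5 = 5.75 DD.
Night half: max(0, 9.0 − 12.8) × 0.5 = 0.0 × 0.5 = 0.00 DD.
Per 24 h: 5.75 DD/day.
Duration = 114 / 5.75 = 19.826 ≈ 19.8 days.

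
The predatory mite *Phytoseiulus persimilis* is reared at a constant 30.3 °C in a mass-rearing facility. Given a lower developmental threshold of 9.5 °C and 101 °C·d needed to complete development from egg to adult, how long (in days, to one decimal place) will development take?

4.9 days

Daily accumulation = 30.3 − 9.5 = 20.8 DD/day.
Duration = 101 / 20.8 = 4.856 ≈ 4.9 days.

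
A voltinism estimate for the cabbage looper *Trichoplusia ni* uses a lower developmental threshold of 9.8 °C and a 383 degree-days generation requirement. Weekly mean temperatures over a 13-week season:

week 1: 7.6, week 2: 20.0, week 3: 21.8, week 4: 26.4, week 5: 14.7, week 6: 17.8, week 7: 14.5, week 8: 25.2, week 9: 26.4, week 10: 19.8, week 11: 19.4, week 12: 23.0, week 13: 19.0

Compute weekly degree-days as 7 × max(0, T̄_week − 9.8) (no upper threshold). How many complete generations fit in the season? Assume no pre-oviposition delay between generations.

Weekly DD (7 × max(0, T̄ − 9.8)): 0.0, 71.4, 84.0, 116.2, 34.3, 56.0, 32.9, 107.8, 116.2, 70.0, 67.2, 92.4, 64.4.
Season total = 912.8 DD.
Complete generations = ⌊912.8 / 383⌋ = 2.

2 generations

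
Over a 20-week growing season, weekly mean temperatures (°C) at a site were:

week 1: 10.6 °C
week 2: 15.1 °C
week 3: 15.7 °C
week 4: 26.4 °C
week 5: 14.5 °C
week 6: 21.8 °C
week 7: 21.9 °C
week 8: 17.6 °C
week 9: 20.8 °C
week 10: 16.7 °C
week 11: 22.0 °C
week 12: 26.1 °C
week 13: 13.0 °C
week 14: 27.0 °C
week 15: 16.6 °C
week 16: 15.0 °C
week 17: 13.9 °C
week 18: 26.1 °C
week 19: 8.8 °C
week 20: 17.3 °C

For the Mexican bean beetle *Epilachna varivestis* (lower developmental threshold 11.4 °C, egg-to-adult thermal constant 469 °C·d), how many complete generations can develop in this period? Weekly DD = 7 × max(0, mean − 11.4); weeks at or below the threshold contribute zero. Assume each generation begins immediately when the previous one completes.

2 generations

Weekly DD (7 × max(0, T̄ − 11.4)): 0.0, 25.9, 30.1, 105.0, 21.7, 72.8, 73.5, 43.4, 65.8, 37.1, 74.2, 102.9, 11.2, 109.2, 36.4, 25.2, 17.5, 102.9, 0.0, 41.3.
Season total = 996.1 DD.
Complete generations = ⌊996.1 / 469⌋ = 2.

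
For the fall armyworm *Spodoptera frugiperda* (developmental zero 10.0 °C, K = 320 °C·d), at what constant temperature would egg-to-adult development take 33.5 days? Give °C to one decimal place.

19.6 °C

Required daily accumulation = 320 / 33.5 = 9.552 DD/day.
T = T_base + 9.552 = 10.0 + 9.552 = 19.552 ≈ 19.6 °C.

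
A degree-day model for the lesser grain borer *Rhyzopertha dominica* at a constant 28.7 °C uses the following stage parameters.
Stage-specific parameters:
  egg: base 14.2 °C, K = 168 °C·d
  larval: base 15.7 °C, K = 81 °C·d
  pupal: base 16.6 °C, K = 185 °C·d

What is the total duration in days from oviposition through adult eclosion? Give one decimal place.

egg: 168 / (28.7 − 14.2) = 168 / 14.5 = 11.586 d.
larval: 81 / (28.7 − 15.7) = 81 / 13.0 = 6.231 d.
pupal: 185 / (28.7 − 16.6) = 185 / 12.1 = 15.289 d.
Sum = 33.106 ≈ 33.1 days.

33.1 days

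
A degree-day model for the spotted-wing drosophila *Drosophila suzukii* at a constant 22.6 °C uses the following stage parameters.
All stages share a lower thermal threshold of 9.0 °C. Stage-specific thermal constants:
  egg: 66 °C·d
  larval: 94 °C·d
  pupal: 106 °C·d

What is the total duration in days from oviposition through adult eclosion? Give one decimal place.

19.6 days

Daily accumulation at 22.6 °C = 22.6 − 9.0 = 13.6 DD/day.
Total K = 66 + 94 + 106 = 266 DD.
Total duration = 266 / 13.6 = 19.559 ≈ 19.6 days.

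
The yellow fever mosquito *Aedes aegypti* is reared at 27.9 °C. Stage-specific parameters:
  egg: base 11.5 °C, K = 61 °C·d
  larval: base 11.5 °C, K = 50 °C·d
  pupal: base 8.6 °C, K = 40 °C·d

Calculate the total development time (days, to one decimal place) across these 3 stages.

egg: 61 / (27.9 − 11.5) = 61 / 16.4 = 3.720 d.
larval: 50 / (27.9 − 11.5) = 50 / 16.4 = 3.049 d.
pupal: 40 / (27.9 − 8.6) = 40 / 19.3 = 2.073 d.
Sum = 8.841 ≈ 8.8 days.

8.8 days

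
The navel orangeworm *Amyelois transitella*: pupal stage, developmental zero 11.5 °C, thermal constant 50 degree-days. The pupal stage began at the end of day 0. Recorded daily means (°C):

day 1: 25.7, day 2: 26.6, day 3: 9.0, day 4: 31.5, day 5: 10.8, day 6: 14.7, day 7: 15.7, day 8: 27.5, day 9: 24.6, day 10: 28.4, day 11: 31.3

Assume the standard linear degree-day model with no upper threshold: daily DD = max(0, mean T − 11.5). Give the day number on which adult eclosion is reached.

Daily DD above 11.5 °C: 14.2, 15.1, 0.0, 20.0, 0.0, 3.2, 4.2, 16.0, 13.1, 16.9, 19.8.
Cumulative: 14.2, 29.3, 29.3, 49.3, 49.3, 52.5, 56.7, 72.7, 85.8, 102.7, 122.5.
The total first reaches 50 DD on day 6.

day 6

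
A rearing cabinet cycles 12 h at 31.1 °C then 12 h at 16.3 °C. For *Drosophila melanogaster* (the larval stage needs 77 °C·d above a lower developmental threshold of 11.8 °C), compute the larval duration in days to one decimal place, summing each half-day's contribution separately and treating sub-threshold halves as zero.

Day half: max(0, 31.1 − 11.8) × 0.5 = 19.3 × 0.5 = 9.65 DD.
Night half: max(0, 16.3 − 11.8) × 0.5 = 4.5 × 0.5 = 2.25 DD.
Per 24 h: 11.90 DD/day.
Duration = 77 / 11.90 = 6.471 ≈ 6.5 days.

6.5 days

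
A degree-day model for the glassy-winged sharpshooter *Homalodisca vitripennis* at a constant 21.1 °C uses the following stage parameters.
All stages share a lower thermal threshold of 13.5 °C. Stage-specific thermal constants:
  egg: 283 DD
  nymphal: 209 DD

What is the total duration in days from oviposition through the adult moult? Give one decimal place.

64.7 days

Daily accumulation at 21.1 °C = 21.1 − 13.5 = 7.6 DD/day.
Total K = 283 + 209 = 492 DD.
Total duration = 492 / 7.6 = 64.737 ≈ 64.7 days.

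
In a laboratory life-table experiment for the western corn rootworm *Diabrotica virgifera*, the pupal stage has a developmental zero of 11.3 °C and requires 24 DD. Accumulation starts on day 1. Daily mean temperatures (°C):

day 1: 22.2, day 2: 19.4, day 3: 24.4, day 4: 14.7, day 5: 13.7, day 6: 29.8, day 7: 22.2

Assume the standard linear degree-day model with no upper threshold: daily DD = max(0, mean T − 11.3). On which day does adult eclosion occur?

Daily DD above 11.3 °C: 10.9, 8.1, 13.1, 3.4, 2.4, 18.5, 10.9.
Cumulative: 10.9, 19.0, 32.1, 35.5, 37.9, 56.4, 67.3.
The total first reaches 24 DD on day 3.

day 3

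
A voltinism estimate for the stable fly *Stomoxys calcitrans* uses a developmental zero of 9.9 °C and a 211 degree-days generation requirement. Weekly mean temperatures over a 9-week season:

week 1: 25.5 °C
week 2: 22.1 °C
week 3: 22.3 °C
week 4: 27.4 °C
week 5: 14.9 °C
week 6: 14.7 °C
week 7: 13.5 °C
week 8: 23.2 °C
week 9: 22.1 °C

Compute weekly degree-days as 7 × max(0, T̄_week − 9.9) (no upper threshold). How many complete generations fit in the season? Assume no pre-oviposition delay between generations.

Weekly DD (7 × max(0, T̄ − 9.9)): 109.2, 85.4, 86.8, 122.5, 35.0, 33.6, 25.2, 93.1, 85.4.
Season total = 676.2 DD.
Complete generations = ⌊676.2 / 211⌋ = 3.

3 generations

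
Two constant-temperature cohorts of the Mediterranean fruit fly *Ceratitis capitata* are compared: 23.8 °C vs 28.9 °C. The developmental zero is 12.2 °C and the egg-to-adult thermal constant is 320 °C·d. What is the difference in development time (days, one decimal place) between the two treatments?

8.4 days

At 23.8 °C: 320 / (23.8 − 12.2) = 320 / 11.6 = 27.586 d.
At 28.9 °C: 320 / (28.9 − 12.2) = 320 / 16.7 = 19.162 d.
Difference = |27.586 − 19.162| = 8.425 ≈ 8.4 days.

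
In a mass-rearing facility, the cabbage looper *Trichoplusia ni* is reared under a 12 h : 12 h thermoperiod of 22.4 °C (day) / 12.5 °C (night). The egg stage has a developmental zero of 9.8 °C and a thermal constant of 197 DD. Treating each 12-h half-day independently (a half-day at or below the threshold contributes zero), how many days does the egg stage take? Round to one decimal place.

25.8 days

Day half: max(0, 22.4 − 9.8) × 0.5 = 12.6 × 0.5 = 6.30 DD.
Night half: max(0, 12.5 − 9.8) × 0.5 = 2.7 × 0.5 = 1.35 DD.
Per 24 h: 7.65 DD/day.
Duration = 197 / 7.65 = 25.752 ≈ 25.8 days.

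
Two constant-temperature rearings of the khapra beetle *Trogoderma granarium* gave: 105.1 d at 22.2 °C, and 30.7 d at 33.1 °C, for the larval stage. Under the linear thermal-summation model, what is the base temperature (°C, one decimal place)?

Equal thermal constants: D₁(T₁ − T_b) = D₂(T₂ − T_b).
105.1·(22.2 − T_b) = 30.7·(33.1 − T_b)
T_b = (105.1·22.2 − 30.7·33.1) / (105.1 − 30.7) = 1317.05 / 74.4 = 17.702 °C ≈ 17.7 °C.

17.7 °C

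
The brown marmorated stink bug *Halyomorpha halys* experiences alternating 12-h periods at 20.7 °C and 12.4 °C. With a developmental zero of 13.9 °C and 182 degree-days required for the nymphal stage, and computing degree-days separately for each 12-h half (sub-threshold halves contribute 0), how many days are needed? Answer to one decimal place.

53.5 days

Day half: max(0, 20.7 − 13.9) × 0.5 = 6.8 × 0.5 = 3.40 DD.
Night half: max(0, 12.4 − 13.9) × 0.5 = 0.0 × 0.5 = 0.00 DD.
Per 24 h: 3.40 DD/day.
Duration = 182 / 3.40 = 53.529 ≈ 53.5 days.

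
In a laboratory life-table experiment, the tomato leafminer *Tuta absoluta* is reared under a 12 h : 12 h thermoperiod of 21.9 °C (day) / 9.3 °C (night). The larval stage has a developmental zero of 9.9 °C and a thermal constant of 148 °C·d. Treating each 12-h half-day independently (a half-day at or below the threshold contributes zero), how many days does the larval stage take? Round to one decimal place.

Day half: max(0, 21.9 − 9.9) × 0.5 = 12.0 × 0.5 = 6.00 DD.
Night half: max(0, 9.3 − 9.9) × 0.5 = 0.0 × 0.5 = 0.00 DD.
Per 24 h: 6.00 DD/day.
Duration = 148 / 6.00 = 24.667 ≈ 24.7 days.

24.7 days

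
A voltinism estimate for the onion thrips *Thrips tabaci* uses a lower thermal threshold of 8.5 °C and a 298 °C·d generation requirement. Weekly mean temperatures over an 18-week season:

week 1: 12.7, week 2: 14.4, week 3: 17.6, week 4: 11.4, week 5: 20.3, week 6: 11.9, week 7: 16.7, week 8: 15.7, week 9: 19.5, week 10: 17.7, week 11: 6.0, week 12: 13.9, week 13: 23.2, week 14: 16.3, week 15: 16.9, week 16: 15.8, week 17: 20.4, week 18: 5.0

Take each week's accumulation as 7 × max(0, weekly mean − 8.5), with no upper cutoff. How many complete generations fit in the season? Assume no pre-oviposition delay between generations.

Weekly DD (7 × max(0, T̄ − 8.5)): 29.4, 41.3, 63.7, 20.3, 82.6, 23.8, 57.4, 50.4, 77.0, 64.4, 0.0, 37.8, 102.9, 54.6, 58.8, 51.1, 83.3, 0.0.
Season total = 898.8 DD.
Complete generations = ⌊898.8 / 298⌋ = 3.

3 generations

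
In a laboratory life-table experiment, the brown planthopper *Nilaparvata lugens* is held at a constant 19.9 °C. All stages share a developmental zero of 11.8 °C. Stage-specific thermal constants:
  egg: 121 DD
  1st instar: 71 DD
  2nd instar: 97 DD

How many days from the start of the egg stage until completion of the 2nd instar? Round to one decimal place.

Daily accumulation at 19.9 °C = 19.9 − 11.8 = 8.1 DD/day.
Total K = 121 + 71 + 97 = 289 DD.
Total duration = 289 / 8.1 = 35.679 ≈ 35.7 days.

35.7 days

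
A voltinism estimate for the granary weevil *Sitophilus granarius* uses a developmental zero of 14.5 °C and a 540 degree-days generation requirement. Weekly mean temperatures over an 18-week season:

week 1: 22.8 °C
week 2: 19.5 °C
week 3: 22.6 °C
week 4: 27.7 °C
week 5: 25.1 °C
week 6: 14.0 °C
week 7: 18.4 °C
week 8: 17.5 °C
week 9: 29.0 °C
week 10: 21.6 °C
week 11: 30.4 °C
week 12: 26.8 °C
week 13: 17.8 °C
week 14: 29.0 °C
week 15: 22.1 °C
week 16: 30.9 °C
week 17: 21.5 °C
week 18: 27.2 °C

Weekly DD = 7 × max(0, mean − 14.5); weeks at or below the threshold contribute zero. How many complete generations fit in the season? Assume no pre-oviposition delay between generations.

Weekly DD (7 × max(0, T̄ − 14.5)): 58.1, 35.0, 56.7, 92.4, 74.2, 0.0, 27.3, 21.0, 101.5, 49.7, 111.3, 86.1, 23.1, 101.5, 53.2, 114.8, 49.0, 88.9.
Season total = 1143.8 DD.
Complete generations = ⌊1143.8 / 540⌋ = 2.

2 generations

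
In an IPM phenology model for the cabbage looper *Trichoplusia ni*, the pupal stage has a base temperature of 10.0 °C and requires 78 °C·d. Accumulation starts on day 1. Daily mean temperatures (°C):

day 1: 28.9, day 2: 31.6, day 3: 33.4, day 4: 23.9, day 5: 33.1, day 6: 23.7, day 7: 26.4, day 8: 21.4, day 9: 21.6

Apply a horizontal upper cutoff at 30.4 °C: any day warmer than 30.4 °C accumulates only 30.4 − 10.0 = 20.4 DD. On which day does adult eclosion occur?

Daily DD above 10.0 °C (capped at 20.4): 18.9, 20.4, 20.4, 13.9, 20.4, 13.7, 16.4, 11.4, 11.6.
Cumulative: 18.9, 39.3, 59.7, 73.6, 94.0, 107.7, 124.1, 135.5, 147.1.
The total first reaches 78 DD on day 5.

day 5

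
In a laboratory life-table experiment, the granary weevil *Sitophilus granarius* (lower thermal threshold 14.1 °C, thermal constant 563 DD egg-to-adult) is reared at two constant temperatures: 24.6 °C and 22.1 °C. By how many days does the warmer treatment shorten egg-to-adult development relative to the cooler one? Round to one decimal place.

At 24.6 °C: 563 / (24.6 − 14.1) = 563 / 10.5 = 53.619 d.
At 22.1 °C: 563 / (22.1 − 14.1) = 563 / 8.0 = 70.375 d.
Difference = |53.619 − 70.375| = 16.756 ≈ 16.8 days.

16.8 days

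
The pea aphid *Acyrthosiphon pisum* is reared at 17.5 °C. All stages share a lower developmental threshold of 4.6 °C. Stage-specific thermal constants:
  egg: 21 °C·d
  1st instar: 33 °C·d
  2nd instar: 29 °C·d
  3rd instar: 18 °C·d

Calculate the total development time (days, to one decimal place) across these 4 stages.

7.8 days

Daily accumulation at 17.5 °C = 17.5 − 4.6 = 12.9 DD/day.
Total K = 21 + 33 + 29 + 18 = 101 DD.
Total duration = 101 / 12.9 = 7.829 ≈ 7.8 days.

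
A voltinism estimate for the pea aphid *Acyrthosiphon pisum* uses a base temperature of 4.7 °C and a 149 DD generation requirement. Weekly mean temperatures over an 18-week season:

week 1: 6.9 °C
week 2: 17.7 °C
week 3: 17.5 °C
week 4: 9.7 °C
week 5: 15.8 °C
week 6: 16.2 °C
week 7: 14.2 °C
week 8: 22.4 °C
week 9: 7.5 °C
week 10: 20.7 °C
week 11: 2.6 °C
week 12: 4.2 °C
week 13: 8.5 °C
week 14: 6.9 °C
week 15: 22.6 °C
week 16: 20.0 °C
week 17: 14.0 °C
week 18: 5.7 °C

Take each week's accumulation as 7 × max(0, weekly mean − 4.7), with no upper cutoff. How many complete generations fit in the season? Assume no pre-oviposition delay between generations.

7 generations

Weekly DD (7 × max(0, T̄ − 4.7)): 15.4, 91.0, 89.6, 35.0, 77.7, 80.5, 66.5, 123.9, 19.6, 112.0, 0.0, 0.0, 26.6, 15.4, 125.3, 107.1, 65.1, 7.0.
Season total = 1057.7 DD.
Complete generations = ⌊1057.7 / 149⌋ = 7.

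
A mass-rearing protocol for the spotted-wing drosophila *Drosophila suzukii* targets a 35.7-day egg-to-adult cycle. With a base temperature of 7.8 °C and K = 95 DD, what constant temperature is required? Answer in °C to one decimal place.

10.5 °C

Required daily accumulation = 95 / 35.7 = 2.661 DD/day.
T = T_base + 2.661 = 7.8 + 2.661 = 10.461 ≈ 10.5 °C.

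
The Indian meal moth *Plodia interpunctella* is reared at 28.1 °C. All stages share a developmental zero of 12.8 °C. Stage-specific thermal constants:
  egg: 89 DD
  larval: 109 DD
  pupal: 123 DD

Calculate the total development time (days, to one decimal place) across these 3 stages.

Daily accumulation at 28.1 °C = 28.1 − 12.8 = 15.3 DD/day.
Total K = 89 + 109 + 123 = 321 DD.
Total duration = 321 / 15.3 = 20.980 ≈ 21.0 days.

21.0 days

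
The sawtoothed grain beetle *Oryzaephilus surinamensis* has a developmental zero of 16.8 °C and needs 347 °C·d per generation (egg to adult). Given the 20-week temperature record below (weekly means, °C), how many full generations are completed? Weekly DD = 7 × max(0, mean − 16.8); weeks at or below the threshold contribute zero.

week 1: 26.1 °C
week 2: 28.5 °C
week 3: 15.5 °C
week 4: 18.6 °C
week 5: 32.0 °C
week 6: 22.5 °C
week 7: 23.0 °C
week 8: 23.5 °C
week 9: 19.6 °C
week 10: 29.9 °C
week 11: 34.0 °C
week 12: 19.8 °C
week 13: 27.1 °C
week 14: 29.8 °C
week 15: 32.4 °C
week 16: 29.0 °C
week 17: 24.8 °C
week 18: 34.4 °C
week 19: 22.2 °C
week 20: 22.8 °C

3 generations

Weekly DD (7 × max(0, T̄ − 16.8)): 65.1, 81.9, 0.0, 12.6, 106.4, 39.9, 43.4, 46.9, 19.6, 91.7, 120.4, 21.0, 72.1, 91.0, 109.2, 85.4, 56.0, 123.2, 37.8, 42.0.
Season total = 1265.6 DD.
Complete generations = ⌊1265.6 / 347⌋ = 3.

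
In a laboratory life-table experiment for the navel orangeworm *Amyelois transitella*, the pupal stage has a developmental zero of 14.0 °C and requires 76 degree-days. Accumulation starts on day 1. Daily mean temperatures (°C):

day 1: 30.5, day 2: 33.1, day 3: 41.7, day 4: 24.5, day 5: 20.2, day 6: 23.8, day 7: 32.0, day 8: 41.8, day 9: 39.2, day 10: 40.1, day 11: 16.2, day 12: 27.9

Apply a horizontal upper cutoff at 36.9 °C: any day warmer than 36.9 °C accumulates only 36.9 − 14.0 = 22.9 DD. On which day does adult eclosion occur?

day 6

Daily DD above 14.0 °C (capped at 22.9): 16.5, 19.1, 22.9, 10.5, 6.2, 9.8, 18.0, 22.9, 22.9, 22.9, 2.2, 13.9.
Cumulative: 16.5, 35.6, 58.5, 69.0, 75.2, 85.0, 103.0, 125.9, 148.8, 171.7, 173.9, 187.8.
The total first reaches 76 DD on day 6.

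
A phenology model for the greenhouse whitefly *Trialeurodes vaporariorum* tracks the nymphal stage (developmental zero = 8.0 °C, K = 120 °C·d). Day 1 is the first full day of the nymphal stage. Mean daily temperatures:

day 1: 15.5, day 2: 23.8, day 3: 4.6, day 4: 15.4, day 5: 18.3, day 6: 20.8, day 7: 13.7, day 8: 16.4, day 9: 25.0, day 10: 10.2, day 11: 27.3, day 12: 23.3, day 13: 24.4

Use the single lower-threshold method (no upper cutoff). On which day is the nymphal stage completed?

day 12

Daily DD above 8.0 °C: 7.5, 15.8, 0.0, 7.4, 10.3, 12.8, 5.7, 8.4, 17.0, 2.2, 19.3, 15.3, 16.4.
Cumulative: 7.5, 23.3, 23.3, 30.7, 41.0, 53.8, 59.5, 67.9, 84.9, 87.1, 106.4, 121.7, 138.1.
The total first reaches 120 DD on day 12.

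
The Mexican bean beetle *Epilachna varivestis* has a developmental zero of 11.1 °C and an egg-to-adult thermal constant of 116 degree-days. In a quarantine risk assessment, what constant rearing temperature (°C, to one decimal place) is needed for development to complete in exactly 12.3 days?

20.5 °C

Required daily accumulation = 116 / 12.3 = 9.431 DD/day.
T = T_base + 9.431 = 11.1 + 9.431 = 20.531 ≈ 20.5 °C.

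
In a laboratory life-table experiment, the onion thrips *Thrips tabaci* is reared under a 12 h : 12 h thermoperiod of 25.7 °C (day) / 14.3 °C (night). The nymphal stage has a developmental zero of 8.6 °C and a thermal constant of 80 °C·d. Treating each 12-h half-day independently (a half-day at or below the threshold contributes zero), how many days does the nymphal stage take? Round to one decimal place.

7.0 days

Day half: max(0, 25.7 − 8.6) × 0.5 = 17.1 × 0.5 = 8.55 DD.
Night half: max(0, 14.3 − 8.6) × 0.5 = 5.7 × 0.5 = 2.85 DD.
Per 24 h: 11.40 DD/day.
Duration = 80 / 11.40 = 7.018 ≈ 7.0 days.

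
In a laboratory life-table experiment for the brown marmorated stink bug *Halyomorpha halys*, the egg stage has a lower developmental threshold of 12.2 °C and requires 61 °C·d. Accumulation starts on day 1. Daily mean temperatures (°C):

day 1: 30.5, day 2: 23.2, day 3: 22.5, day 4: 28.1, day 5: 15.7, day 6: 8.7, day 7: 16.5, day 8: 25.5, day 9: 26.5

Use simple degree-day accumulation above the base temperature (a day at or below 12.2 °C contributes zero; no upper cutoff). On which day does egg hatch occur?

day 7

Daily DD above 12.2 °C: 18.3, 11.0, 10.3, 15.9, 3.5, 0.0, 4.3, 13.3, 14.3.
Cumulative: 18.3, 29.3, 39.6, 55.5, 59.0, 59.0, 63.3, 76.6, 90.9.
The total first reaches 61 DD on day 7.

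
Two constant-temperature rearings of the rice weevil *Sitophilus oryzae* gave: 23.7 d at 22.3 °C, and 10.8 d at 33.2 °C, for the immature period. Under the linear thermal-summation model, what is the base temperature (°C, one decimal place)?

Linear rate model ⇒ the product D·(T − T_b) is constant across temperatures.
23.7·(22.3 − T_b) = 10.8·(33.2 − T_b)
T_b = (23.7·22.3 − 10.8·33.2) / (23.7 − 10.8) = 169.95 / 12.9 = 13.174 °C ≈ 13.2 °C.

13.2 °C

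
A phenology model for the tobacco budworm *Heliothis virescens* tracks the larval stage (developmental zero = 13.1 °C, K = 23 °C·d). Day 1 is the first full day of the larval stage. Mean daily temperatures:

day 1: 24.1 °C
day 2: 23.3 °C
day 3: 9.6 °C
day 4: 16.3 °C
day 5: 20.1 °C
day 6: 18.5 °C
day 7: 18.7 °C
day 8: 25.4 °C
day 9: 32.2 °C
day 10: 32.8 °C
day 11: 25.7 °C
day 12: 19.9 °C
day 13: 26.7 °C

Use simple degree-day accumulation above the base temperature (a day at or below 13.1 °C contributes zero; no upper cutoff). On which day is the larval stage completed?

day 4

Daily DD above 13.1 °C: 11.0, 10.2, 0.0, 3.2, 7.0, 5.4, 5.6, 12.3, 19.1, 19.7, 12.6, 6.8, 13.6.
Cumulative: 11.0, 21.2, 21.2, 24.4, 31.4, 36.8, 42.4, 54.7, 73.8, 93.5, 106.1, 112.9, 126.5.
The total first reaches 23 DD on day 4.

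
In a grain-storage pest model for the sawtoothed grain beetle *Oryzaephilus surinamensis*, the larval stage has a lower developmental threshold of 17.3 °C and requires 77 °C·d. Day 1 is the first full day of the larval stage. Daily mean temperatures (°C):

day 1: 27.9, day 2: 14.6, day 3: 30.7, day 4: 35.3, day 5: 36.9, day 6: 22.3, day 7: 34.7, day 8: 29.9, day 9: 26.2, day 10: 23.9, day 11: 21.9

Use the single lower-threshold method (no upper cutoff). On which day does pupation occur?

day 7

Daily DD above 17.3 °C: 10.6, 0.0, 13.4, 18.0, 19.6, 5.0, 17.4, 12.6, 8.9, 6.6, 4.6.
Cumulative: 10.6, 10.6, 24.0, 42.0, 61.6, 66.6, 84.0, 96.6, 105.5, 112.1, 116.7.
The total first reaches 77 DD on day 7.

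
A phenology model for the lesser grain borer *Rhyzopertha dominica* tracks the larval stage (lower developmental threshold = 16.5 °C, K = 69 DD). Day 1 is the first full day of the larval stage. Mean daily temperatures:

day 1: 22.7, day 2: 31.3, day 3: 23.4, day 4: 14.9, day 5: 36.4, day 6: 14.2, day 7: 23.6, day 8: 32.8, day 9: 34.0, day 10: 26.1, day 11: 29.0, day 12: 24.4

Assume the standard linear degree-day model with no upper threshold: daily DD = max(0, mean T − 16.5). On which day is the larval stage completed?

day 8

Daily DD above 16.5 °C: 6.2, 14.8, 6.9, 0.0, 19.9, 0.0, 7.1, 16.3, 17.5, 9.6, 12.5, 7.9.
Cumulative: 6.2, 21.0, 27.9, 27.9, 47.8, 47.8, 54.9, 71.2, 88.7, 98.3, 110.8, 118.7.
The total first reaches 69 DD on day 8.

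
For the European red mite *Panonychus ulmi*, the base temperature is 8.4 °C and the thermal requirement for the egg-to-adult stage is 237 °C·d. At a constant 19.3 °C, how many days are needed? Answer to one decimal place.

Daily accumulation = 19.3 − 8.4 = 10.9 DD/day.
Duration = 237 / 10.9 = 21.743 ≈ 21.7 days.

21.7 days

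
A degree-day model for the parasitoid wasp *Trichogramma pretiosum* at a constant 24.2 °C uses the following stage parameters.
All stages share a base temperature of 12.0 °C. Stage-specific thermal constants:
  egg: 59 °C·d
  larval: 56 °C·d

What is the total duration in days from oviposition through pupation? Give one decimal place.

9.4 days

Daily accumulation at 24.2 °C = 24.2 − 12.0 = 12.2 DD/day.
Total K = 59 + 56 = 115 DD.
Total duration = 115 / 12.2 = 9.426 ≈ 9.4 days.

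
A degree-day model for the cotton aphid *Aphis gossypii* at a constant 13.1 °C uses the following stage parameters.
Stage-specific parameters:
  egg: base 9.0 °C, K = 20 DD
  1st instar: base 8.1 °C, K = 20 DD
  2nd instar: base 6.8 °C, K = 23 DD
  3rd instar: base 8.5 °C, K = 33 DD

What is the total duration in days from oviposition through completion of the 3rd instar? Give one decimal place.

egg: 20 / (13.1 − 9.0) = 20 / 4.1 = 4.878 d.
1st instar: 20 / (13.1 − 8.1) = 20 / 5.0 = 4.000 d.
2nd instar: 23 / (13.1 − 6.8) = 23 / 6.3 = 3.651 d.
3rd instar: 33 / (13.1 − 8.5) = 33 / 4.6 = 7.174 d.
Sum = 19.703 ≈ 19.7 days.

19.7 days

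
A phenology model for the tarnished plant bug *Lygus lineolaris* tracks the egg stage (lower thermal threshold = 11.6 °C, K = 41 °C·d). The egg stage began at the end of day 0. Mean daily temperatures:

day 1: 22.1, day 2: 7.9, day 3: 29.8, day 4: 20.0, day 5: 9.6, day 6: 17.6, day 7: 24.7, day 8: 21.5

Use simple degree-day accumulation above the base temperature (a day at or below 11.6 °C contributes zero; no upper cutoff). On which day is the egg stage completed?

Daily DD above 11.6 °C: 10.5, 0.0, 18.2, 8.4, 0.0, 6.0, 13.1, 9.9.
Cumulative: 10.5, 10.5, 28.7, 37.1, 37.1, 43.1, 56.2, 66.1.
The total first reaches 41 DD on day 6.

day 6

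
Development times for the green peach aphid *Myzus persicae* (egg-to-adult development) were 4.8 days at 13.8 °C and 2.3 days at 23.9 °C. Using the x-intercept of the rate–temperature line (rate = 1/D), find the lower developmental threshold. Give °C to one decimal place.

4.5 °C

Under the model K = D·(T − T_b), so D₁·(T₁ − T_b) = D₂·(T₂ − T_b).
4.8·(13.8 − T_b) = 2.3·(23.9 − T_b)
T_b = (4.8·13.8 − 2.3·23.9) / (4.8 − 2.3) = 11.27 / 2.5 = 4.508 °C ≈ 4.5 °C.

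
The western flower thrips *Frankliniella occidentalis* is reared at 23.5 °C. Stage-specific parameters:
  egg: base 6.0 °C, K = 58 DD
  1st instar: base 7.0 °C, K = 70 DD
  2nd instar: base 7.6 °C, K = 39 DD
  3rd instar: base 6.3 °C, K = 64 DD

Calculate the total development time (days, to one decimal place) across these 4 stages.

13.7 days

egg: 58 / (23.5 − 6.0) = 58 / 17.5 = 3.314 d.
1st instar: 70 / (23.5 − 7.0) = 70 / 16.5 = 4.242 d.
2nd instar: 39 / (23.5 − 7.6) = 39 / 15.9 = 2.453 d.
3rd instar: 64 / (23.5 − 6.3) = 64 / 17.2 = 3.721 d.
Sum = 13.730 ≈ 13.7 days.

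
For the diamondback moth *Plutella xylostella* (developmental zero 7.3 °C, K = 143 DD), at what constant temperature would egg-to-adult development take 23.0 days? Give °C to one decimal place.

Required daily accumulation = 143 / 23.0 = 6.217 DD/day.
T = T_base + 6.217 = 7.3 + 6.217 = 13.517 ≈ 13.5 °C.

13.5 °C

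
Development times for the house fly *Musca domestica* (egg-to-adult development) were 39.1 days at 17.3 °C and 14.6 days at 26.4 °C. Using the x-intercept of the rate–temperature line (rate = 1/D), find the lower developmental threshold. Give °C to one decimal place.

Linear rate model ⇒ the product D·(T − T_b) is constant across temperatures.
39.1·(17.3 − T_b) = 14.6·(26.4 − T_b)
T_b = (39.1·17.3 − 14.6·26.4) / (39.1 − 14.6) = 290.99 / 24.5 = 11.877 °C ≈ 11.9 °C.

11.9 °C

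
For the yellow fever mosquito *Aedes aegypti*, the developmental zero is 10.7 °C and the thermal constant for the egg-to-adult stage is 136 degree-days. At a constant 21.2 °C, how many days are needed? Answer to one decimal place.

13.0 days

Daily accumulation = 21.2 − 10.7 = 10.5 DD/day.
Duration = 136 / 10.5 = 12.952 ≈ 13.0 days.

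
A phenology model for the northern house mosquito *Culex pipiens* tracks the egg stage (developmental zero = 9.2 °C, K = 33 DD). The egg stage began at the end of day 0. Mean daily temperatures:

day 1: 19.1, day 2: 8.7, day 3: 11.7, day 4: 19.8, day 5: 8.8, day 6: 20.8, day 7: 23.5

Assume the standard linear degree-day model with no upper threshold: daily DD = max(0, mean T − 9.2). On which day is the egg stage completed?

day 6

Daily DD above 9.2 °C: 9.9, 0.0, 2.5, 10.6, 0.0, 11.6, 14.3.
Cumulative: 9.9, 9.9, 12.4, 23.0, 23.0, 34.6, 48.9.
The total first reaches 33 DD on day 6.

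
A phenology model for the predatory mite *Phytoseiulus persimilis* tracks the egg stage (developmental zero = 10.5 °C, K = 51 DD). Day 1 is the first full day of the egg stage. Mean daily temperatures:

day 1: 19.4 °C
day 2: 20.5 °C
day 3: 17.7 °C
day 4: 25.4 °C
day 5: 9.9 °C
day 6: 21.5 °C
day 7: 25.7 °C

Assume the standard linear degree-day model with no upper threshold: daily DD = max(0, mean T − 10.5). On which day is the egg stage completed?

day 6

Daily DD above 10.5 °C: 8.9, 10.0, 7.2, 14.9, 0.0, 11.0, 15.2.
Cumulative: 8.9, 18.9, 26.1, 41.0, 41.0, 52.0, 67.2.
The total first reaches 51 DD on day 6.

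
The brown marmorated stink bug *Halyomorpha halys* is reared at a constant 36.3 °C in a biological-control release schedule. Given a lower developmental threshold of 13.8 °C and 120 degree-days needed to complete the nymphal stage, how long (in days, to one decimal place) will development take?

5.3 days

Daily accumulation = 36.3 − 13.8 = 22.5 DD/day.
Duration = 120 / 22.5 = 5.333 ≈ 5.3 days.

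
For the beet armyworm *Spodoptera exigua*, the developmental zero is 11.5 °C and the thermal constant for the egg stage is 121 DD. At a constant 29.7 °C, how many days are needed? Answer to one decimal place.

6.6 days

Daily accumulation = 29.7 − 11.5 = 18.2 DD/day.
Duration = 121 / 18.2 = 6.648 ≈ 6.6 days.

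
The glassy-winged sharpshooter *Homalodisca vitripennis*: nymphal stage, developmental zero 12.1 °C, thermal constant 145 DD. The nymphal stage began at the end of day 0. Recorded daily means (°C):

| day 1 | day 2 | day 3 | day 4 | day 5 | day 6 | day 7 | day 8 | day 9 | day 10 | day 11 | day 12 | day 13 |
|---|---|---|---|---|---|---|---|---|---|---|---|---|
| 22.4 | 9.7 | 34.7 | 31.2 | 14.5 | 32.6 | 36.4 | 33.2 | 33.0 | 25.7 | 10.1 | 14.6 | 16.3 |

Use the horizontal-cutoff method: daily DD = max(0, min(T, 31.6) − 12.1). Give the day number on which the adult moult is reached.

day 12

Daily DD above 12.1 °C (capped at 19.5): 10.3, 0.0, 19.5, 19.1, 2.4, 19.5, 19.5, 19.5, 19.5, 13.6, 0.0, 2.5, 4.2.
Cumulative: 10.3, 10.3, 29.8, 48.9, 51.3, 70.8, 90.3, 109.8, 129.3, 142.9, 142.9, 145.4, 149.6.
The total first reaches 145 DD on day 12.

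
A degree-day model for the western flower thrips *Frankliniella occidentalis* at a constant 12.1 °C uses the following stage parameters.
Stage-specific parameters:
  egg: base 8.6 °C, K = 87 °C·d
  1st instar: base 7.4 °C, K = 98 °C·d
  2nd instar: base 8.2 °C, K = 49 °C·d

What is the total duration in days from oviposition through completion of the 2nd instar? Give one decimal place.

58.3 days

egg: 87 / (12.1 − 8.6) = 87 / 3.5 = 24.857 d.
1st instar: 98 / (12.1 − 7.4) = 98 / 4.7 = 20.851 d.
2nd instar: 49 / (12.1 − 8.2) = 49 / 3.9 = 12.564 d.
Sum = 58.272 ≈ 58.3 days.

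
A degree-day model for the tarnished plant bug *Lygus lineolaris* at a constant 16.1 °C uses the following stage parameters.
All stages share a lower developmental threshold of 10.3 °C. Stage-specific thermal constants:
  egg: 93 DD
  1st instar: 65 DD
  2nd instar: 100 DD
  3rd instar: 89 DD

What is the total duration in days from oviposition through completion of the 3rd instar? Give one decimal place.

Daily accumulation at 16.1 °C = 16.1 − 10.3 = 5.8 DD/day.
Total K = 93 + 65 + 100 + 89 = 347 DD.
Total duration = 347 / 5.8 = 59.828 ≈ 59.8 days.

59.8 days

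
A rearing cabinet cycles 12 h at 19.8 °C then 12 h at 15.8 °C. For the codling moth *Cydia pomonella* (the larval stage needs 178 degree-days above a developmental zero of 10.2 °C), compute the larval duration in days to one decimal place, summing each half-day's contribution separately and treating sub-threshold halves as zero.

23.4 days

Day half: max(0, 19.8 − 10.2) × 0.5 = 9.6 × 0.5 = 4.80 DD.
Night half: max(0, 15.8 − 10.2) × 0.5 = 5.6 × 0.5 = 2.80 DD.
Per 24 h: 7.60 DD/day.
Duration = 178 / 7.60 = 23.421 ≈ 23.4 days.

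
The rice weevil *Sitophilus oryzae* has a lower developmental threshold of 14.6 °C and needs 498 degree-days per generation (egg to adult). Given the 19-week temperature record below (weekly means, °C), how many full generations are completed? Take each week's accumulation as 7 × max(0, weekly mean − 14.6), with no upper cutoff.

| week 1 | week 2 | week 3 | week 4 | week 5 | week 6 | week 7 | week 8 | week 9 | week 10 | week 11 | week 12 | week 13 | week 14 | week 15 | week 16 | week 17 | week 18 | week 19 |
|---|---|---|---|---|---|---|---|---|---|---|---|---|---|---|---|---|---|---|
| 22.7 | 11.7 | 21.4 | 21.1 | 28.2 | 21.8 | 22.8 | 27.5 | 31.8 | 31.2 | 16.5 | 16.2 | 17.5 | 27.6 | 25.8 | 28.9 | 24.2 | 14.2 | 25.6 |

Weekly DD (7 × max(0, T̄ − 14.6)): 56.7, 0.0, 47.6, 45.5, 95.2, 50.4, 57.4, 90.3, 120.4, 116.2, 13.3, 11.2, 20.3, 91.0, 78.4, 100.1, 67.2, 0.0, 77.0.
Season total = 1138.2 DD.
Complete generations = ⌊1138.2 / 498⌋ = 2.

2 generations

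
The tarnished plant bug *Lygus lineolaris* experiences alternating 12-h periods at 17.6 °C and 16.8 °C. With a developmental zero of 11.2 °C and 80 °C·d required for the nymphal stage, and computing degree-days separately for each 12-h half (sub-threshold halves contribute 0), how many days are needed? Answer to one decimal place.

Day half: max(0, 17.6 − 11.2) × 0.5 = 6.4 × 0.5 = 3.20 DD.
Night half: max(0, 16.8 − 11.2) × 0.5 = 5.6 × 0.5 = 2.80 DD.
Per 24 h: 6.00 DD/day.
Duration = 80 / 6.00 = 13.333 ≈ 13.3 days.

13.3 days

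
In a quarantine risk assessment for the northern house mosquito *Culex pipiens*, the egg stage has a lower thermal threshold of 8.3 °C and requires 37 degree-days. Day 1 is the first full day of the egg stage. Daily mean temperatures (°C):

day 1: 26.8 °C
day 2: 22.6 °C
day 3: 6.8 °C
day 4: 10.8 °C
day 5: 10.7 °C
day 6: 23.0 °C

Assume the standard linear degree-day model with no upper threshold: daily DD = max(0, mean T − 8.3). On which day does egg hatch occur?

Daily DD above 8.3 °C: 18.5, 14.3, 0.0, 2.5, 2.4, 14.7.
Cumulative: 18.5, 32.8, 32.8, 35.3, 37.7, 52.4.
The total first reaches 37 DD on day 5.

day 5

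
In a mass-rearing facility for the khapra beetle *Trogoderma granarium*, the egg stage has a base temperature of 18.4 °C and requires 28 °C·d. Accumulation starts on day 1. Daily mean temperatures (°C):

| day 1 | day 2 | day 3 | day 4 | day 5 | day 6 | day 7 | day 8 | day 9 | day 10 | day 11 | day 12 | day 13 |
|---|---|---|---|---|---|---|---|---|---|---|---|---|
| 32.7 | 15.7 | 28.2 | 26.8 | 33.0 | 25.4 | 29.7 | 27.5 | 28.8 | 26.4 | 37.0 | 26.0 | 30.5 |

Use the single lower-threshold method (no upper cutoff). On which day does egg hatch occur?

Daily DD above 18.4 °C: 14.3, 0.0, 9.8, 8.4, 14.6, 7.0, 11.3, 9.1, 10.4, 8.0, 18.6, 7.6, 12.1.
Cumulative: 14.3, 14.3, 24.1, 32.5, 47.1, 54.1, 65.4, 74.5, 84.9, 92.9, 111.5, 119.1, 131.2.
The total first reaches 28 DD on day 4.

day 4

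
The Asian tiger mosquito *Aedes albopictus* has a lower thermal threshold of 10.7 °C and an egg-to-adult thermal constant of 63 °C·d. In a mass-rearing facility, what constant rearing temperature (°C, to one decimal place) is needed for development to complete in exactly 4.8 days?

Required daily accumulation = 63 / 4.8 = 13.125 DD/day.
T = T_base + 13.125 = 10.7 + 13.125 = 23.825 ≈ 23.8 °C.

23.8 °C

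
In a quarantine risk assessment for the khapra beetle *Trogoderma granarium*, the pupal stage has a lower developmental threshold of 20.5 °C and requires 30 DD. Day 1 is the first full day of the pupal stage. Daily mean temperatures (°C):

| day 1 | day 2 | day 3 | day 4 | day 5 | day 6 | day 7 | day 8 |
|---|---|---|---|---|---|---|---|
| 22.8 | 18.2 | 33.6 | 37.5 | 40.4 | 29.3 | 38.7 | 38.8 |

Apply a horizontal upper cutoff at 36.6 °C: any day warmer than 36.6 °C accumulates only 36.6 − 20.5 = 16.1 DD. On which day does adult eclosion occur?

Daily DD above 20.5 °C (capped at 16.1): 2.3, 0.0, 13.1, 16.1, 16.1, 8.8, 16.1, 16.1.
Cumulative: 2.3, 2.3, 15.4, 31.5, 47.6, 56.4, 72.5, 88.6.
The total first reaches 30 DD on day 4.

day 4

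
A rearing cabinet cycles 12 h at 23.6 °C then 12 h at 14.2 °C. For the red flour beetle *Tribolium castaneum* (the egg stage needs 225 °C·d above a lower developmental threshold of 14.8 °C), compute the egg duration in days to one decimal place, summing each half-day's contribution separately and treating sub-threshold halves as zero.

Day half: max(0, 23.6 − 14.8) × 0.5 = 8.8 × 0.5 = 4.40 DD.
Night half: max(0, 14.2 − 14.8) × 0.5 = 0.0 × 0.5 = 0.00 DD.
Per 24 h: 4.40 DD/day.
Duration = 225 / 4.40 = 51.136 ≈ 51.1 days.

51.1 days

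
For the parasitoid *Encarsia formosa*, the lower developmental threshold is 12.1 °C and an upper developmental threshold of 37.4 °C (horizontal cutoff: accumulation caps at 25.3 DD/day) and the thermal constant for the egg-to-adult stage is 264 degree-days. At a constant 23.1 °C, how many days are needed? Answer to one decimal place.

24.0 days

Daily accumulation = 23.1 − 12.1 = 11.0 DD/day.
Duration = 264 / 11.0 = 24.000 ≈ 24.0 days.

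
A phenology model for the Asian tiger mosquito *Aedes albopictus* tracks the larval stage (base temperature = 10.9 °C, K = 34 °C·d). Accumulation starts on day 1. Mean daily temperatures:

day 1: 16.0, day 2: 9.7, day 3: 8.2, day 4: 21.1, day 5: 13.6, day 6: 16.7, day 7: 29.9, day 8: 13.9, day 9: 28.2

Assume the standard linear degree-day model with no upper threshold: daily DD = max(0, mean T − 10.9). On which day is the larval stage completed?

Daily DD above 10.9 °C: 5.1, 0.0, 0.0, 10.2, 2.7, 5.8, 19.0, 3.0, 17.3.
Cumulative: 5.1, 5.1, 5.1, 15.3, 18.0, 23.8, 42.8, 45.8, 63.1.
The total first reaches 34 DD on day 7.

day 7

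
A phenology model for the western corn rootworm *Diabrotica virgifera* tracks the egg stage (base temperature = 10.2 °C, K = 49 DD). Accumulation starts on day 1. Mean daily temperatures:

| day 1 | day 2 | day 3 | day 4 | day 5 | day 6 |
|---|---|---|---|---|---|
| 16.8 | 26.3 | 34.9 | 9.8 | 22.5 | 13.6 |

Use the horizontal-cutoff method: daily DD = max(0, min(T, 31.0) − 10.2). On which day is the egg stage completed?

day 5

Daily DD above 10.2 °C (capped at 20.8): 6.6, 16.1, 20.8, 0.0, 12.3, 3.4.
Cumulative: 6.6, 22.7, 43.5, 43.5, 55.8, 59.2.
The total first reaches 49 DD on day 5.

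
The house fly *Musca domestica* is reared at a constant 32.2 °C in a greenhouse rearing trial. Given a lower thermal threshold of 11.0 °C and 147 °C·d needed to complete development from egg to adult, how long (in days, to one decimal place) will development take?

6.9 days

Daily accumulation = 32.2 − 11.0 = 21.2 DD/day.
Duration = 147 / 21.2 = 6.934 ≈ 6.9 days.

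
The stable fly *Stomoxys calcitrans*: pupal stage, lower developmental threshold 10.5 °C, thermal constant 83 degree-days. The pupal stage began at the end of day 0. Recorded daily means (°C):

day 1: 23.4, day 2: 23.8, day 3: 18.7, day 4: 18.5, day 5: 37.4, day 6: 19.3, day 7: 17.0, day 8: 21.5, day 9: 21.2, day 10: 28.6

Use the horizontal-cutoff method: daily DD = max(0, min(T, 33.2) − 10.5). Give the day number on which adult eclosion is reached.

Daily DD above 10.5 °C (capped at 22.7): 12.9, 13.3, 8.2, 8.0, 22.7, 8.8, 6.5, 11.0, 10.7, 18.1.
Cumulative: 12.9, 26.2, 34.4, 42.4, 65.1, 73.9, 80.4, 91.4, 102.1, 120.2.
The total first reaches 83 DD on day 8.

day 8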